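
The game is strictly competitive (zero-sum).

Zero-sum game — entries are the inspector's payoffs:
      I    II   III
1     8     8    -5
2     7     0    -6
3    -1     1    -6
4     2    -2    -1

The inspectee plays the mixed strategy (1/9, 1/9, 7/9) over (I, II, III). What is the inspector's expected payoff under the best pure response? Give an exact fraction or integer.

1: (8)·(1/9) + (8)·(1/9) + (-5)·(7/9) = -19/9.
2: (7)·(1/9) + (0)·(1/9) + (-6)·(7/9) = -35/9.
3: (-1)·(1/9) + (1)·(1/9) + (-6)·(7/9) = -14/3.
4: (2)·(1/9) + (-2)·(1/9) + (-1)·(7/9) = -7/9.
The best pure response is 4 with expected payoff -7/9.

-7/9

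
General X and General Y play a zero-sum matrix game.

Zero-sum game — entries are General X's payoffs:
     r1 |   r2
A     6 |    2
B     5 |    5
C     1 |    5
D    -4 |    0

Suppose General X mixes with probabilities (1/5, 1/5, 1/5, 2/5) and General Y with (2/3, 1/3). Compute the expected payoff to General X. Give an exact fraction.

4/3

Against (2/3, 1/3), each row's expected payoff is A: 14/3; B: 5; C: 7/3; D: -8/3.
Taking the (1/5, 1/5, 1/5, 2/5)-weighted average: (1/5)·(14/3) + (1/5)·(5) + (1/5)·(7/3) + (2/5)·(-8/3) = 4/3.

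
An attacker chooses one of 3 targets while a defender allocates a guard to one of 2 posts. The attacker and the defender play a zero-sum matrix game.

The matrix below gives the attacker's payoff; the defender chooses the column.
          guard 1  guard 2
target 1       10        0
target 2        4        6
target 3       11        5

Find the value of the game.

Row target 1 is strictly dominated by row target 3, so the attacker never plays it.
The remaining 2×2 game on (target 2, target 3) × (guard 1, guard 2) has no saddle point. Let the attacker play target 2 with probability p; indifference gives 4p + 11(1−p) = 6p + 5(1−p), so p = 3/4.
Similarly the defender's optimal q on guard 1 is 1/8, and the value is 4·(1/8) + (6)·(7/8) = 23/4.

23/4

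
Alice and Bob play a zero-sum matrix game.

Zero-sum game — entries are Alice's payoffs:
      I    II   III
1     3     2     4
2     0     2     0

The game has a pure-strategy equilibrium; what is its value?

2

Row minima: 2, 0 → Alice's maximin is 2.
Column maxima: 3, 2, 4 → Bob's minimax is 2.
They coincide at (1, II), so the value is 2.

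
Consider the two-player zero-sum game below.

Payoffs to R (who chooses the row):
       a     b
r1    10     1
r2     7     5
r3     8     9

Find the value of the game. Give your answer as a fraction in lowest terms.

41/5

Row r2 is strictly dominated by row r3, so R never plays it.
The remaining 2×2 game on (r1, r3) × (a, b) has no saddle point. Let R play r1 with probability p; indifference gives 10p + 8(1−p) = p + 9(1−p), so p = 1/10.
Similarly C's optimal q on a is 4/5, and the value is 10·(4/5) + (1)·(1/5) = 41/5.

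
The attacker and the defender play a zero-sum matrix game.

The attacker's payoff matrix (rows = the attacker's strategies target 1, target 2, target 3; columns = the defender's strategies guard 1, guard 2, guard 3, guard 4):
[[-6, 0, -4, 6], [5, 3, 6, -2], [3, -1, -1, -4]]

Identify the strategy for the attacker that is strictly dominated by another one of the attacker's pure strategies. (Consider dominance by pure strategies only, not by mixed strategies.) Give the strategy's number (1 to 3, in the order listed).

3

Compare target 3 with target 2: 5 > 3, 3 > -1, 6 > -1, -2 > -4.
So target 2 strictly dominates target 3 for the attacker; target 3 is strictly dominated.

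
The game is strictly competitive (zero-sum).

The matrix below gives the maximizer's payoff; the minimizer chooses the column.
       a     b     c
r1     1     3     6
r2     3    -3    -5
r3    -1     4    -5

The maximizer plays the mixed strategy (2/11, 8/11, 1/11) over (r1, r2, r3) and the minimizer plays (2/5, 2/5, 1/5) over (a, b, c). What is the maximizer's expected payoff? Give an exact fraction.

-1/5

Against (2/5, 2/5, 1/5), each row's expected payoff is r1: 14/5; r2: -1; r3: 1/5.
Taking the (2/11, 8/11, 1/11)-weighted average: (2/11)·(14/5) + (8/11)·(-1) + (1/11)·(1/5) = -1/5.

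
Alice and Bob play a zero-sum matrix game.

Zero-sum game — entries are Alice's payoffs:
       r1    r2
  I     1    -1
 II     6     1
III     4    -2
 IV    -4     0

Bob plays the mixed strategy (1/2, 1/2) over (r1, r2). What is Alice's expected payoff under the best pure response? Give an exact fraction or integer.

I: (1)·(1/2) + (-1)·(1/2) = 0.
II: (6)·(1/2) + (1)·(1/2) = 7/2.
III: (4)·(1/2) + (-2)·(1/2) = 1.
IV: (-4)·(1/2) + (0)·(1/2) = -2.
The best pure response is II with expected payoff 7/2.

7/2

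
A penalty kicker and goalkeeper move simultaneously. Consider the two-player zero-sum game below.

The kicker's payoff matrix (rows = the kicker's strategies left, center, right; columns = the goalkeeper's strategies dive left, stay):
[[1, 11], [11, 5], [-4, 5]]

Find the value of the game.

29/4

Row right is strictly dominated by row left, so the kicker never plays it.
The remaining 2×2 game on (left, center) × (dive left, stay) has no saddle point. Let the kicker play left with probability p; indifference gives p + 11(1−p) = 11p + 5(1−p), so p = 3/8.
Similarly the goalkeeper's optimal q on dive left is 3/8, and the value is 1·(3/8) + (11)·(5/8) = 29/4.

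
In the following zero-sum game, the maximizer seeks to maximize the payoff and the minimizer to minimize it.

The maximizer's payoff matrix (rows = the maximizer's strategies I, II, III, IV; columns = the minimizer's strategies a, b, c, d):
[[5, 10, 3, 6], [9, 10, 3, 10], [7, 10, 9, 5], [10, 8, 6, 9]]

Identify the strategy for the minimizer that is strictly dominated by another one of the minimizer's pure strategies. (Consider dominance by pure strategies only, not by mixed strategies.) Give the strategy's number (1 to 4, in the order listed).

2

The minimizer prefers columns that give the maximizer less. Compare b with c: 3 < 10, 3 < 10, 9 < 10, 6 < 8.
So c strictly dominates b for the minimizer; b is strictly dominated.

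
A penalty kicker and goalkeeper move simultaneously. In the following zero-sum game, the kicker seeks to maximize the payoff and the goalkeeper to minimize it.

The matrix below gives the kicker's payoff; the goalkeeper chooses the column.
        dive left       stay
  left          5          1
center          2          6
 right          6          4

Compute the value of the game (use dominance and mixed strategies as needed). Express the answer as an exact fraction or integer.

14/3

Row left is strictly dominated by row right, so the kicker never plays it.
The remaining 2×2 game on (center, right) × (dive left, stay) has no saddle point. Let the kicker play center with probability p; indifference gives 2p + 6(1−p) = 6p + 4(1−p), so p = 1/3.
Similarly the goalkeeper's optimal q on dive left is 1/3, and the value is 2·(1/3) + (6)·(2/3) = 14/3.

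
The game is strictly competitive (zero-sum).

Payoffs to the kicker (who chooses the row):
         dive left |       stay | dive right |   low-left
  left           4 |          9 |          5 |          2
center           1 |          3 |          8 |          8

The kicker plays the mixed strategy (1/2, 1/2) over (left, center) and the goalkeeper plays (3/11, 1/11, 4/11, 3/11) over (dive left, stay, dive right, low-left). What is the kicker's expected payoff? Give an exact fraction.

109/22

Against (3/11, 1/11, 4/11, 3/11), each row's expected payoff is left: 47/11; center: 62/11.
Taking the (1/2, 1/2)-weighted average: (1/2)·(47/11) + (1/2)·(62/11) = 109/22.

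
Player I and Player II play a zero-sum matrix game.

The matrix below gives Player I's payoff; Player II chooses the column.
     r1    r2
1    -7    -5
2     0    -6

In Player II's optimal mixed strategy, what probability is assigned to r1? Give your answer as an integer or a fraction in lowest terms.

1/8

Row minima are -7 and -6, so Player I's maximin is -6; column maxima are 0 and -5, so Player II's minimax is -5. These differ, so the equilibrium is in mixed strategies.
Let Player II play r1 with probability q. Player I is indifferent when −7q − 5(1−q) = −6(1−q), giving q = 1/8.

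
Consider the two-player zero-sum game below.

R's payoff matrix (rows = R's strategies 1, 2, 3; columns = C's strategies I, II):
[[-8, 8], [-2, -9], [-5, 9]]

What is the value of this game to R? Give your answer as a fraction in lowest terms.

-3

Row 1 is strictly dominated by row 3, so R never plays it.
The remaining 2×2 game on (2, 3) × (I, II) has no saddle point. Let R play 2 with probability p; indifference gives −2p − 5(1−p) = −9p + 9(1−p), so p = 2/3.
Similarly C's optimal q on I is 6/7, and the value is -2·(6/7) + (-9)·(1/7) = -3.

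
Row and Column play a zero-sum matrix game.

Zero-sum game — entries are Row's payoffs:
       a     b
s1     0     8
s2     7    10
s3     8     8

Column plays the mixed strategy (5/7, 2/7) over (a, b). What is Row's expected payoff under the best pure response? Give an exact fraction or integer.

8

s1: (0)·(5/7) + (8)·(2/7) = 16/7.
s2: (7)·(5/7) + (10)·(2/7) = 55/7.
s3: (8)·(5/7) + (8)·(2/7) = 8.
The best pure response is s3 with expected payoff 8.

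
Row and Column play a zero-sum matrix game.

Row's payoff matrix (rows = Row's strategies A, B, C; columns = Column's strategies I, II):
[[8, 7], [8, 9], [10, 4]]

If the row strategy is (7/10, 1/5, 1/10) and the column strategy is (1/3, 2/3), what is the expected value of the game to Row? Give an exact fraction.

Against (1/3, 2/3), each row's expected payoff is A: 22/3; B: 26/3; C: 6.
Taking the (7/10, 1/5, 1/10)-weighted average: (7/10)·(22/3) + (1/5)·(26/3) + (1/10)·(6) = 112/15.

112/15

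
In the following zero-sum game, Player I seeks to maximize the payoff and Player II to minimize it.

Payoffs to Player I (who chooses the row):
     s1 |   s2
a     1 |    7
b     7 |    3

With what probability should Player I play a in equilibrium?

2/5

Row minima are 1 and 3, so Player I's maximin is 3; column maxima are 7 and 7, so Player II's minimax is 7. These differ, so the equilibrium is in mixed strategies.
Let Player I play a with probability p. Player II is indifferent when p + 7(1−p) = 7p + 3(1−p), giving p = 2/5.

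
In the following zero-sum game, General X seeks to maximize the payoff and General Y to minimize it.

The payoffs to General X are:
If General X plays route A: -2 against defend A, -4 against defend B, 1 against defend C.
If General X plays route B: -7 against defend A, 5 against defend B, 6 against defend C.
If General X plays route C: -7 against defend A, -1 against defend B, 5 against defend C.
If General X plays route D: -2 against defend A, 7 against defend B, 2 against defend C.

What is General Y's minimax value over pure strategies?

-2

The worst case (largest entry) in each column is defend A: -2, defend B: 7, defend C: 6.
The best (smallest) of these is -2.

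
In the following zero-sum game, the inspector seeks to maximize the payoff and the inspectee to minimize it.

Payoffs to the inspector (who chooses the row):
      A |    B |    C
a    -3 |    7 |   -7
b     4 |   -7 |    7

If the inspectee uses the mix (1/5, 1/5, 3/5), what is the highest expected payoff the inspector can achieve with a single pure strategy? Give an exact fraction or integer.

18/5

a: (-3)·(1/5) + (7)·(1/5) + (-7)·(3/5) = -17/5.
b: (4)·(1/5) + (-7)·(1/5) + (7)·(3/5) = 18/5.
The best pure response is b with expected payoff 18/5.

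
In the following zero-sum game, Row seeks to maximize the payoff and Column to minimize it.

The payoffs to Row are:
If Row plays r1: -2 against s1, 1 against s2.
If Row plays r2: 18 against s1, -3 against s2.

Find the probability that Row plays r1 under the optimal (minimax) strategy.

7/8

Row minima are -2 and -3, so Row's maximin is -2; column maxima are 18 and 1, so Column's minimax is 1. These differ, so the equilibrium is in mixed strategies.
Let Row play r1 with probability p. Column is indifferent when −2p + 18(1−p) = p − 3(1−p), giving p = 7/8.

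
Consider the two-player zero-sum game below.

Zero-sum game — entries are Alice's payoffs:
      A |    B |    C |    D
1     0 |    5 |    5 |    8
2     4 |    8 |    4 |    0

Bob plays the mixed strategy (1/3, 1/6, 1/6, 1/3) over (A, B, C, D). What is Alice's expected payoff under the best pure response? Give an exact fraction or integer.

1: (0)·(1/3) + (5)·(1/6) + (5)·(1/6) + (8)·(1/3) = 13/3.
2: (4)·(1/3) + (8)·(1/6) + (4)·(1/6) + (0)·(1/3) = 10/3.
The best pure response is 1 with expected payoff 13/3.

13/3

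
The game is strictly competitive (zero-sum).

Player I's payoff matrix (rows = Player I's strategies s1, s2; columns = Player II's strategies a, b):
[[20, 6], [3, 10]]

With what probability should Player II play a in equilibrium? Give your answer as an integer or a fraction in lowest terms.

4/21

Row minima are 6 and 3, so Player I's maximin is 6; column maxima are 20 and 10, so Player II's minimax is 10. These differ, so the equilibrium is in mixed strategies.
Let Player II play a with probability q. Player I is indifferent when 20q + 6(1−q) = 3q + 10(1−q), giving q = 4/21.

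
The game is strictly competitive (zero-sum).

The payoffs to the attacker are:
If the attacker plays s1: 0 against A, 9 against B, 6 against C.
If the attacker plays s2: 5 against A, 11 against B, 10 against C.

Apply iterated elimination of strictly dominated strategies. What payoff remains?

5

Column C is strictly dominated by A for the defender (0<6, 5<10); eliminate C.
Row s1 is strictly dominated by row s2 (5>0, 11>9); eliminate s1.
Column B is strictly dominated by A for the defender (5<11); eliminate B.
Only (s2, A) remains, with payoff 5.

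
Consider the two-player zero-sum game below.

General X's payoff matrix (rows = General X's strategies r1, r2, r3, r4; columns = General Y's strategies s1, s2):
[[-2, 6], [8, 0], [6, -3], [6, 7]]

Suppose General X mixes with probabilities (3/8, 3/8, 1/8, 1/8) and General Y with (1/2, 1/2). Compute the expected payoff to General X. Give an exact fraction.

Against (1/2, 1/2), each row's expected payoff is r1: 2; r2: 4; r3: 3/2; r4: 13/2.
Taking the (3/8, 3/8, 1/8, 1/8)-weighted average: (3/8)·(2) + (3/8)·(4) + (1/8)·(3/2) + (1/8)·(13/2) = 13/4.

13/4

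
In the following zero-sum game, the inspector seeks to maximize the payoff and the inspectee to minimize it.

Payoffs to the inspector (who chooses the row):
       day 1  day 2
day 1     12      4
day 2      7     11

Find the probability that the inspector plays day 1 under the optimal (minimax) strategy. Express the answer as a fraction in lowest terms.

1/3

Row minima are 4 and 7, so the inspector's maximin is 7; column maxima are 12 and 11, so the inspectee's minimax is 11. These differ, so the equilibrium is in mixed strategies.
Let the inspector play day 1 with probability p. The inspectee is indifferent when 12p + 7(1−p) = 4p + 11(1−p), giving p = 1/3.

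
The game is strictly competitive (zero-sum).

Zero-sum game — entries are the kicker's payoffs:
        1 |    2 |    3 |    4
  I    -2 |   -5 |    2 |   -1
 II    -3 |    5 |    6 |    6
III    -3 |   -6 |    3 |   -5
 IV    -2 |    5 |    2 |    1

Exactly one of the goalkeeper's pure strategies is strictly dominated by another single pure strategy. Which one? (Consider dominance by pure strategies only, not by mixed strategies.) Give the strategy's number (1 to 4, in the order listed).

3

The goalkeeper prefers columns that give the kicker less. Compare 3 with 1: -2 < 2, -3 < 6, -3 < 3, -2 < 2.
So 1 strictly dominates 3 for the goalkeeper; 3 is strictly dominated.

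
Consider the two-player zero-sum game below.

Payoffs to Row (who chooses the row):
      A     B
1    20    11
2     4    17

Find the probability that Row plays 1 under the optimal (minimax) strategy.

13/22

Row minima are 11 and 4, so Row's maximin is 11; column maxima are 20 and 17, so Column's minimax is 17. These differ, so the equilibrium is in mixed strategies.
Let Row play 1 with probability p. Column is indifferent when 20p + 4(1−p) = 11p + 17(1−p), giving p = 13/22.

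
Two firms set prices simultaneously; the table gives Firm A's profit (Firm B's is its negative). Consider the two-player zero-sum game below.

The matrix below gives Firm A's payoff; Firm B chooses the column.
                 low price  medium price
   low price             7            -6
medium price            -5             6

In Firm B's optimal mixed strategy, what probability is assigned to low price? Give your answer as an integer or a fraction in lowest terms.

1/2

Row minima are -6 and -5, so Firm A's maximin is -5; column maxima are 7 and 6, so Firm B's minimax is 6. These differ, so the equilibrium is in mixed strategies.
Let Firm B play low price with probability q. Firm A is indifferent when 7q − 6(1−q) = −5q + 6(1−q), giving q = 1/2.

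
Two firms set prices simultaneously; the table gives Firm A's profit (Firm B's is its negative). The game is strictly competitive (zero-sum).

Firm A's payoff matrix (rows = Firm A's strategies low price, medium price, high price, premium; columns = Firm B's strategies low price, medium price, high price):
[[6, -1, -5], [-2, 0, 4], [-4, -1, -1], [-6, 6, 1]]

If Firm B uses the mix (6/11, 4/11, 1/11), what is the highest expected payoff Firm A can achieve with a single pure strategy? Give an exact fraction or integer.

27/11

low price: (6)·(6/11) + (-1)·(4/11) + (-5)·(1/11) = 27/11.
medium price: (-2)·(6/11) + (0)·(4/11) + (4)·(1/11) = -8/11.
high price: (-4)·(6/11) + (-1)·(4/11) + (-1)·(1/11) = -29/11.
premium: (-6)·(6/11) + (6)·(4/11) + (1)·(1/11) = -1.
The best pure response is low price with expected payoff 27/11.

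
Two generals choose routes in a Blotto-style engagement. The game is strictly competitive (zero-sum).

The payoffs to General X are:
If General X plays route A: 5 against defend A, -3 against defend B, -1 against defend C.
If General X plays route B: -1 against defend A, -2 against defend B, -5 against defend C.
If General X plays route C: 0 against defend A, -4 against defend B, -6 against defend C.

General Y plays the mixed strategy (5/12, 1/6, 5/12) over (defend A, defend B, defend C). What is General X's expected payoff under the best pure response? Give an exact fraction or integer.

route A: (5)·(5/12) + (-3)·(1/6) + (-1)·(5/12) = 7/6.
route B: (-1)·(5/12) + (-2)·(1/6) + (-5)·(5/12) = -17/6.
route C: (0)·(5/12) + (-4)·(1/6) + (-6)·(5/12) = -19/6.
The best pure response is route A with expected payoff 7/6.

7/6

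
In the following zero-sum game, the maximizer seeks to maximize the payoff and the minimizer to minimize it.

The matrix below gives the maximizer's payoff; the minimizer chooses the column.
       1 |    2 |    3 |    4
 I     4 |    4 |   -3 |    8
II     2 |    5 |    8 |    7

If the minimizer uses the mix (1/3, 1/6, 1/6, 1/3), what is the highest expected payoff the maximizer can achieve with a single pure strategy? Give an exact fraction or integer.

I: (4)·(1/3) + (4)·(1/6) + (-3)·(1/6) + (8)·(1/3) = 25/6.
II: (2)·(1/3) + (5)·(1/6) + (8)·(1/6) + (7)·(1/3) = 31/6.
The best pure response is II with expected payoff 31/6.

31/6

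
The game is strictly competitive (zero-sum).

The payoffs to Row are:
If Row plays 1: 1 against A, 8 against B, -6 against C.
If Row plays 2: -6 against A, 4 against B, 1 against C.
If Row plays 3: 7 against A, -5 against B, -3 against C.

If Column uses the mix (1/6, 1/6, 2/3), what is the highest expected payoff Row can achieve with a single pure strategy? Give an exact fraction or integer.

1/3

1: (1)·(1/6) + (8)·(1/6) + (-6)·(2/3) = -5/2.
2: (-6)·(1/6) + (4)·(1/6) + (1)·(2/3) = 1/3.
3: (7)·(1/6) + (-5)·(1/6) + (-3)·(2/3) = -5/3.
The best pure response is 2 with expected payoff 1/3.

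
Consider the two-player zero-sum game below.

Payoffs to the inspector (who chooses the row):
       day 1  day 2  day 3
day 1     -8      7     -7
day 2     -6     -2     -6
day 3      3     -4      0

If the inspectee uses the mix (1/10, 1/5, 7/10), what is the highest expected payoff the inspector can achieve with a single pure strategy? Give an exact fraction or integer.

-1/2

day 1: (-8)·(1/10) + (7)·(1/5) + (-7)·(7/10) = -43/10.
day 2: (-6)·(1/10) + (-2)·(1/5) + (-6)·(7/10) = -26/5.
day 3: (3)·(1/10) + (-4)·(1/5) + (0)·(7/10) = -1/2.
The best pure response is day 3 with expected payoff -1/2.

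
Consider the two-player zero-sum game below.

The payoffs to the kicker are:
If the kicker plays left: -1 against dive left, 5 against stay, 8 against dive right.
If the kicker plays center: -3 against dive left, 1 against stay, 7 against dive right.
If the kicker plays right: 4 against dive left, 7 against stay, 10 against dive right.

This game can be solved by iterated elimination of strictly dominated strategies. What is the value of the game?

4

Row left is strictly dominated by row right (4>-1, 7>5, 10>8); eliminate left.
Row center is strictly dominated by row right (4>-3, 7>1, 10>7); eliminate center.
Column stay is strictly dominated by dive left for the goalkeeper (4<7); eliminate stay.
Column dive right is strictly dominated by dive left for the goalkeeper (4<10); eliminate dive right.
Only (right, dive left) remains, with payoff 4.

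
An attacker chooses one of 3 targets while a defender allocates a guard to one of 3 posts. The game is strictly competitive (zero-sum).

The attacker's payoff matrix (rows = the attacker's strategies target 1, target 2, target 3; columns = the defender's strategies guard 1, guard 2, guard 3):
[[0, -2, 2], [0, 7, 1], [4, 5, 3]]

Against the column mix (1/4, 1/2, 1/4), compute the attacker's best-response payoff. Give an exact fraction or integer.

17/4

target 1: (0)·(1/4) + (-2)·(1/2) + (2)·(1/4) = -1/2.
target 2: (0)·(1/4) + (7)·(1/2) + (1)·(1/4) = 15/4.
target 3: (4)·(1/4) + (5)·(1/2) + (3)·(1/4) = 17/4.
The best pure response is target 3 with expected payoff 17/4.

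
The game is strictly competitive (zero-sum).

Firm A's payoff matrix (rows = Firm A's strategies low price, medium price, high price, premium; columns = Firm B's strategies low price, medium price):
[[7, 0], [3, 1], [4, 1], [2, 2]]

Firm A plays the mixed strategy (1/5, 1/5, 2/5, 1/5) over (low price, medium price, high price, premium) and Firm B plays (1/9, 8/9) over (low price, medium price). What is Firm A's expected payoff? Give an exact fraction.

Against (1/9, 8/9), each row's expected payoff is low price: 7/9; medium price: 11/9; high price: 4/3; premium: 2.
Taking the (1/5, 1/5, 2/5, 1/5)-weighted average: (1/5)·(7/9) + (1/5)·(11/9) + (2/5)·(4/3) + (1/5)·(2) = 4/3.

4/3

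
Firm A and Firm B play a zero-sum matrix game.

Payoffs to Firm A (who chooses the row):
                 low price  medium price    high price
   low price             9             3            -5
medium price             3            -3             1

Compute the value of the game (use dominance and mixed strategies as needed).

Column low price is strictly dominated by medium price for Firm B (it gives Firm A more in every row).
The remaining 2×2 game on (low price, medium price) × (medium price, high price) has no saddle point. Let Firm A play low price with probability p; indifference gives 3p − 3(1−p) = −5p + (1−p), so p = 1/3.
Similarly Firm B's optimal q on medium price is 1/2, and the value is 3·(1/2) + (-5)·(1/2) = -1.

-1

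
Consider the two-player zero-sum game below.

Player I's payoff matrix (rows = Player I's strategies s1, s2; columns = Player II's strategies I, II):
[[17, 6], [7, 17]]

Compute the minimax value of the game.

Row minima are 6 and 7, so Player I's maximin is 7; column maxima are 17 and 17, so Player II's minimax is 17. These differ, so the equilibrium is in mixed strategies.
Let Player I play s1 with probability p. Player II is indifferent when 17p + 7(1−p) = 6p + 17(1−p), giving p = 10/21.
Let Player II play I with probability q. Player I is indifferent when 17q + 6(1−q) = 7q + 17(1−q), giving q = 11/21.
The value is 17·(11/21) + (6)·(10/21) = 247/21.

247/21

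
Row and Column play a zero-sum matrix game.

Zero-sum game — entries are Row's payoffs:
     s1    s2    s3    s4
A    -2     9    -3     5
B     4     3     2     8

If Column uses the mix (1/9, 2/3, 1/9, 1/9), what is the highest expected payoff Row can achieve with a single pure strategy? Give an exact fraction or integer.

6

A: (-2)·(1/9) + (9)·(2/3) + (-3)·(1/9) + (5)·(1/9) = 6.
B: (4)·(1/9) + (3)·(2/3) + (2)·(1/9) + (8)·(1/9) = 32/9.
The best pure response is A with expected payoff 6.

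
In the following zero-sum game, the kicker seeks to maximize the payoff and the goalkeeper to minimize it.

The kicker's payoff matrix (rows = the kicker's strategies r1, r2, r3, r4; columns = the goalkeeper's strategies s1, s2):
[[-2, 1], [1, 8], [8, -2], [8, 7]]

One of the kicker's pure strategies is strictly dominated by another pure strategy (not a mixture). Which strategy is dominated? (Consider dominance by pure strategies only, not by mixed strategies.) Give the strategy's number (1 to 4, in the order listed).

Compare r1 with r2: 1 > -2, 8 > 1.
So r2 strictly dominates r1 for the kicker; r1 is strictly dominated.

1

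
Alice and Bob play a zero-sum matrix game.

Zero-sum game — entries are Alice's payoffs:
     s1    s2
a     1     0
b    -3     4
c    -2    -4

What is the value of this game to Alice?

1/2

Row c is strictly dominated by row a, so Alice never plays it.
The remaining 2×2 game on (a, b) × (s1, s2) has no saddle point. Let Alice play a with probability p; indifference gives p − 3(1−p) = 4(1−p), so p = 7/8.
Similarly Bob's optimal q on s1 is 1/2, and the value is 1·(1/2) + (0)·(1/2) = 1/2.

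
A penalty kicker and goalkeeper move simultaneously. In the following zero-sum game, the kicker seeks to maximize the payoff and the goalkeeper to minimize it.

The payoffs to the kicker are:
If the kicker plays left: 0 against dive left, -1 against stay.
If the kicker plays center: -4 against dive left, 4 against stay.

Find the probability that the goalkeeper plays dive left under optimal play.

Row minima are -1 and -4, so the kicker's maximin is -1; column maxima are 0 and 4, so the goalkeeper's minimax is 0. These differ, so the equilibrium is in mixed strategies.
Let the goalkeeper play dive left with probability q. The kicker is indifferent when −(1−q) = −4q + 4(1−q), giving q = 5/9.

5/9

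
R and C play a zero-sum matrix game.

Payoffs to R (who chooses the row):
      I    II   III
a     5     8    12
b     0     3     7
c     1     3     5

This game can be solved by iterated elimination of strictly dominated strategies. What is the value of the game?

5

Row b is strictly dominated by row a (5>0, 8>3, 12>7); eliminate b.
Column III is strictly dominated by I for C (5<12, 1<5); eliminate III.
Column II is strictly dominated by I for C (5<8, 1<3); eliminate II.
Row c is strictly dominated by row a (5>1); eliminate c.
Only (a, I) remains, with payoff 5.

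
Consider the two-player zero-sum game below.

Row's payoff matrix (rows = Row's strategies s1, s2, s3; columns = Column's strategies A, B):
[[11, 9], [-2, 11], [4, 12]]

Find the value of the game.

Row s2 is strictly dominated by row s3, so Row never plays it.
The remaining 2×2 game on (s1, s3) × (A, B) has no saddle point. Let Row play s1 with probability p; indifference gives 11p + 4(1−p) = 9p + 12(1−p), so p = 4/5.
Similarly Column's optimal q on A is 3/10, and the value is 11·(3/10) + (9)·(7/10) = 48/5.

48/5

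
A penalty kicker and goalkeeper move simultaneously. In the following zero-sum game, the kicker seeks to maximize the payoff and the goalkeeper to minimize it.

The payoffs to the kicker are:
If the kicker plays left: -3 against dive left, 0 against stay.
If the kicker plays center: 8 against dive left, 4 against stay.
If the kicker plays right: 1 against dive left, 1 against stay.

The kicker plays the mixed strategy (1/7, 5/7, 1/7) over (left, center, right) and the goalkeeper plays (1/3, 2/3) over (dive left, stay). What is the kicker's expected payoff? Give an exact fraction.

Against (1/3, 2/3), each row's expected payoff is left: -1; center: 16/3; right: 1.
Taking the (1/7, 5/7, 1/7)-weighted average: (1/7)·(-1) + (5/7)·(16/3) + (1/7)·(1) = 80/21.

80/21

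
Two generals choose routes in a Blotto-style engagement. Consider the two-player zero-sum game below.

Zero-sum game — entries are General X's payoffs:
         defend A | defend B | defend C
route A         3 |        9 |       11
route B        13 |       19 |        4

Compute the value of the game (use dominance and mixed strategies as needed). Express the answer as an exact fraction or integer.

131/17

Column defend B is strictly dominated by defend A for General Y (it gives General X more in every row).
The remaining 2×2 game on (route A, route B) × (defend A, defend C) has no saddle point. Let General X play route A with probability p; indifference gives 3p + 13(1−p) = 11p + 4(1−p), so p = 9/17.
Similarly General Y's optimal q on defend A is 7/17, and the value is 3·(7/17) + (11)·(10/17) = 131/17.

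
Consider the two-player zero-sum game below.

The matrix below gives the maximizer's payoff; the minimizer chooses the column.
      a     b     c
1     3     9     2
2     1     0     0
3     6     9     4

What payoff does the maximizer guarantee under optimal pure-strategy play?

Row minima: 2, 0, 4 → the maximizer's maximin is 4.
Column maxima: 6, 9, 4 → the minimizer's minimax is 4.
They coincide at (3, c), so the value is 4.

4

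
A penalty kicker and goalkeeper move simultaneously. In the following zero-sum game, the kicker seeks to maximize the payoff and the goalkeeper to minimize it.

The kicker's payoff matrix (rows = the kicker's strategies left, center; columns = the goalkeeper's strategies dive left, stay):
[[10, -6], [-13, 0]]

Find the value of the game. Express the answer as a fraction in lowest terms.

Row minima are -6 and -13, so the kicker's maximin is -6; column maxima are 10 and 0, so the goalkeeper's minimax is 0. These differ, so the equilibrium is in mixed strategies.
Let the kicker play left with probability p. The goalkeeper is indifferent when 10p − 13(1−p) = −6p, giving p = 13/29.
Let the goalkeeper play dive left with probability q. The kicker is indifferent when 10q − 6(1−q) = −13q, giving q = 6/29.
The value is 10·(6/29) + (-6)·(23/29) = -78/29.

-78/29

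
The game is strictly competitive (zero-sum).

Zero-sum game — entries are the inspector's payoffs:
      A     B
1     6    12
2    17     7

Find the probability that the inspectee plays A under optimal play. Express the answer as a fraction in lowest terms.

5/16

Row minima are 6 and 7, so the inspector's maximin is 7; column maxima are 17 and 12, so the inspectee's minimax is 12. These differ, so the equilibrium is in mixed strategies.
Let the inspectee play A with probability q. The inspector is indifferent when 6q + 12(1−q) = 17q + 7(1−q), giving q = 5/16.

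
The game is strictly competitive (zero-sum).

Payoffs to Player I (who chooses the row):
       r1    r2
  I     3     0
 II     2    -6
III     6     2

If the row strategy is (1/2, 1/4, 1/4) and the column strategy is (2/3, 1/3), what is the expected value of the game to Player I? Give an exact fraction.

2

Against (2/3, 1/3), each row's expected payoff is I: 2; II: -2/3; III: 14/3.
Taking the (1/2, 1/4, 1/4)-weighted average: (1/2)·(2) + (1/4)·(-2/3) + (1/4)·(14/3) = 2.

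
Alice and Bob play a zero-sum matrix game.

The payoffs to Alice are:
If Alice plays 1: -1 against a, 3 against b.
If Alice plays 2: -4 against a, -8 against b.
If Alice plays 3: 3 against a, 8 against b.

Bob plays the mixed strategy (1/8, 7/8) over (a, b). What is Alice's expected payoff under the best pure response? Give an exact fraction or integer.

59/8

1: (-1)·(1/8) + (3)·(7/8) = 5/2.
2: (-4)·(1/8) + (-8)·(7/8) = -15/2.
3: (3)·(1/8) + (8)·(7/8) = 59/8.
The best pure response is 3 with expected payoff 59/8.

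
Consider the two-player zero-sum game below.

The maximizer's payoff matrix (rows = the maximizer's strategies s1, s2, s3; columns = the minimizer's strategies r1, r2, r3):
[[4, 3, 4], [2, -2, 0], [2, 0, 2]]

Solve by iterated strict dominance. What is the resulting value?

3

Row s3 is strictly dominated by row s1 (4>2, 3>0, 4>2); eliminate s3.
Column r1 is strictly dominated by r2 for the minimizer (3<4, -2<2); eliminate r1.
Row s2 is strictly dominated by row s1 (3>-2, 4>0); eliminate s2.
Column r3 is strictly dominated by r2 for the minimizer (3<4); eliminate r3.
Only (s1, r2) remains, with payoff 3.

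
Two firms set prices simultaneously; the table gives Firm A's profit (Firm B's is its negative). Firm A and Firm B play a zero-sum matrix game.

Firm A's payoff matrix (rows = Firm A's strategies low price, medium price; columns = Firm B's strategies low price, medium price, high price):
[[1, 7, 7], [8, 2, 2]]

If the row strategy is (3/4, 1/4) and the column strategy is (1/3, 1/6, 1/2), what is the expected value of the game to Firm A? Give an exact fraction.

19/4

Against (1/3, 1/6, 1/2), each row's expected payoff is low price: 5; medium price: 4.
Taking the (3/4, 1/4)-weighted average: (3/4)·(5) + (1/4)·(4) = 19/4.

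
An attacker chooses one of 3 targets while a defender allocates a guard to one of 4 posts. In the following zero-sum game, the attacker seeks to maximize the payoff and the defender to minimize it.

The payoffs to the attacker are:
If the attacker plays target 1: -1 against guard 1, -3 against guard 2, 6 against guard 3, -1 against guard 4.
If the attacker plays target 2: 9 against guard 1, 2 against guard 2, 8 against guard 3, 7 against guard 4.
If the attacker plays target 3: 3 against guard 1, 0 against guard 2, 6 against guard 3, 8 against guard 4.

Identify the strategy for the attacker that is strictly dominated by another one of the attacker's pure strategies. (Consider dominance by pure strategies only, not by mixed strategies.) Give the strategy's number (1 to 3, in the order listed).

1

Compare target 1 with target 2: 9 > -1, 2 > -3, 8 > 6, 7 > -1.
So target 2 strictly dominates target 1 for the attacker; target 1 is strictly dominated.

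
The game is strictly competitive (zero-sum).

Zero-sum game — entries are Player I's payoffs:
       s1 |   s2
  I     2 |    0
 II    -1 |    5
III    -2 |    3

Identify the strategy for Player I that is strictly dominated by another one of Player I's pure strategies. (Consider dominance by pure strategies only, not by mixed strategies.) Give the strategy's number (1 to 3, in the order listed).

Compare III with II: -1 > -2, 5 > 3.
So II strictly dominates III for Player I; III is strictly dominated.

3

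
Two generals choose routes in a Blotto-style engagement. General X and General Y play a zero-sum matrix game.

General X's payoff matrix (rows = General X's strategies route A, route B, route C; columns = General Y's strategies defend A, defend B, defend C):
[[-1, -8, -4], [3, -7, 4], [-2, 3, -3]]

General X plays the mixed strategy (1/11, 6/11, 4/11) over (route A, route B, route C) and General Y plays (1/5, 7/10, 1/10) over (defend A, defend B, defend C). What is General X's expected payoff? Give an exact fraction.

Against (1/5, 7/10, 1/10), each row's expected payoff is route A: -31/5; route B: -39/10; route C: 7/5.
Taking the (1/11, 6/11, 4/11)-weighted average: (1/11)·(-31/5) + (6/11)·(-39/10) + (4/11)·(7/5) = -24/11.

-24/11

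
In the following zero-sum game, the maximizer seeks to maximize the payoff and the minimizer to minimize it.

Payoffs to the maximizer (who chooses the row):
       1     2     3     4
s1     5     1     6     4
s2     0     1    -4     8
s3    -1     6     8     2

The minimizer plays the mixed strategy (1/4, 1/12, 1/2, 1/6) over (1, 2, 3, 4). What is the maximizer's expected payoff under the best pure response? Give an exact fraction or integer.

s1: (5)·(1/4) + (1)·(1/12) + (6)·(1/2) + (4)·(1/6) = 5.
s2: (0)·(1/4) + (1)·(1/12) + (-4)·(1/2) + (8)·(1/6) = -7/12.
s3: (-1)·(1/4) + (6)·(1/12) + (8)·(1/2) + (2)·(1/6) = 55/12.
The best pure response is s1 with expected payoff 5.

5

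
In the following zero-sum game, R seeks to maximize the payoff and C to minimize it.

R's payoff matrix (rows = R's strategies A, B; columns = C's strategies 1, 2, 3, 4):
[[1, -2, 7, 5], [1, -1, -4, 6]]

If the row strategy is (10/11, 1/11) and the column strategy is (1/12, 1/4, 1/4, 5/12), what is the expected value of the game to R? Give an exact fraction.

Against (1/12, 1/4, 1/4, 5/12), each row's expected payoff is A: 41/12; B: 4/3.
Taking the (10/11, 1/11)-weighted average: (10/11)·(41/12) + (1/11)·(4/3) = 71/22.

71/22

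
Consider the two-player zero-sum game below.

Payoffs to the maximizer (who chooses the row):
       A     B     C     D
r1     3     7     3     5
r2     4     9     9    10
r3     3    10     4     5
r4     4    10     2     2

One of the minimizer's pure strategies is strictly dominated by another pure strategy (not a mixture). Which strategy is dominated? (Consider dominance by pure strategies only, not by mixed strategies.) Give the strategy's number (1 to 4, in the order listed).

2

The minimizer prefers columns that give the maximizer less. Compare B with A: 3 < 7, 4 < 9, 3 < 10, 4 < 10.
So A strictly dominates B for the minimizer; B is strictly dominated.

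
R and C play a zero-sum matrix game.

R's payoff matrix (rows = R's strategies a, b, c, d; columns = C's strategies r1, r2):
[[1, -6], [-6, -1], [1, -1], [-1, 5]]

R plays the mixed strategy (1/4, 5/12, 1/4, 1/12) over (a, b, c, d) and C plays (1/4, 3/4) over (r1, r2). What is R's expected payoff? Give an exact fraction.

Against (1/4, 3/4), each row's expected payoff is a: -17/4; b: -9/4; c: -1/2; d: 7/2.
Taking the (1/4, 5/12, 1/4, 1/12)-weighted average: (1/4)·(-17/4) + (5/12)·(-9/4) + (1/4)·(-1/2) + (1/12)·(7/2) = -11/6.

-11/6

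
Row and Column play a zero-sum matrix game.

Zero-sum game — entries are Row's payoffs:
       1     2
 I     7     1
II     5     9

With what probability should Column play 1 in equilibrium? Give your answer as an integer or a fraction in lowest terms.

Row minima are 1 and 5, so Row's maximin is 5; column maxima are 7 and 9, so Column's minimax is 7. These differ, so the equilibrium is in mixed strategies.
Let Column play 1 with probability q. Row is indifferent when 7q + (1−q) = 5q + 9(1−q), giving q = 4/5.

4/5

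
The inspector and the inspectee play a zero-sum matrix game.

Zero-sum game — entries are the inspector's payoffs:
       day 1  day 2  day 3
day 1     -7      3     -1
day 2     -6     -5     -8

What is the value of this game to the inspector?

Column day 2 is strictly dominated by day 3 for the inspectee (it gives the inspector more in every row).
The remaining 2×2 game on (day 1, day 2) × (day 1, day 3) has no saddle point. Let the inspector play day 1 with probability p; indifference gives −7p − 6(1−p) = −p − 8(1−p), so p = 1/4.
Similarly the inspectee's optimal q on day 1 is 7/8, and the value is -7·(7/8) + (-1)·(1/8) = -25/4.

-25/4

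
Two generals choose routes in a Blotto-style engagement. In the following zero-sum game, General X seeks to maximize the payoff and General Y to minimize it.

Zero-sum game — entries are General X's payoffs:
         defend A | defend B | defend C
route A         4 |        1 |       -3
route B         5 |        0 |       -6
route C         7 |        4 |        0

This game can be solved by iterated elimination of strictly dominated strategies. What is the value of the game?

0

Column defend B is strictly dominated by defend C for General Y (-3<1, -6<0, 0<4); eliminate defend B.
Row route B is strictly dominated by row route C (7>5, 0>-6); eliminate route B.
Row route A is strictly dominated by row route C (7>4, 0>-3); eliminate route A.
Column defend A is strictly dominated by defend C for General Y (0<7); eliminate defend A.
Only (route C, defend C) remains, with payoff 0.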